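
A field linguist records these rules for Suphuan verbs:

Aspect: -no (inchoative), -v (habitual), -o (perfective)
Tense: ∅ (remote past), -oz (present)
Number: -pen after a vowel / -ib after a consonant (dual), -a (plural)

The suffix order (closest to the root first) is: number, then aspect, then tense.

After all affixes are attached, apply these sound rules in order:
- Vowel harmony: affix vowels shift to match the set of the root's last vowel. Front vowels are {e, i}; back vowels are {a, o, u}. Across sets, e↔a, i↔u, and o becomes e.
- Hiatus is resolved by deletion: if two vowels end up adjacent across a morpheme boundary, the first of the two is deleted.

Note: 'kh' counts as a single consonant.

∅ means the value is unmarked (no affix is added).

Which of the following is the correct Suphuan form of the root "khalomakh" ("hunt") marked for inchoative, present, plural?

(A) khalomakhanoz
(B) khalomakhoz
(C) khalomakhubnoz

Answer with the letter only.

A

Attach number plural -a → khalomakha.
Attach aspect inchoative -no → khalomakhano.
Attach tense present -oz → khalomakhanooz.
Vowel harmony: no change.
Apply vowel deletion: khalomakhanooz → khalomakhanoz.
So the correct form is khalomakhanoz, option (A).
(B) khalomakhoz is wrong: it uses perfective instead of inchoative for aspect.
(C) khalomakhubnoz is wrong: it uses dual instead of plural for number.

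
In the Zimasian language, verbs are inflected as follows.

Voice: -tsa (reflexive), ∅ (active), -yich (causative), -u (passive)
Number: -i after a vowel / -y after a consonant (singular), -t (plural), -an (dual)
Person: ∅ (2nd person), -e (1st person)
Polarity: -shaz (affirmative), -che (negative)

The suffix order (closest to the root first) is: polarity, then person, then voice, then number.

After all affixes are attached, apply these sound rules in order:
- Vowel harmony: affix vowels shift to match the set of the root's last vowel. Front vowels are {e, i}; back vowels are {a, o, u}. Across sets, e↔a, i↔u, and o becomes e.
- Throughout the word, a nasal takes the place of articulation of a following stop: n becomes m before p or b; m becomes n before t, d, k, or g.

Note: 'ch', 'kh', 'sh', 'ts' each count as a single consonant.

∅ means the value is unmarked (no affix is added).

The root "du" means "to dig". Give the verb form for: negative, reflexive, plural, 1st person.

duchaatsat

Attach polarity negative -che → duche.
Attach person 1st person -e → duchee.
Attach voice reflexive -tsa → ducheetsa.
Attach number plural -t → ducheetsat.
Apply vowel harmony: ducheetsat → duchaatsat.
Nasal assimilation: no change.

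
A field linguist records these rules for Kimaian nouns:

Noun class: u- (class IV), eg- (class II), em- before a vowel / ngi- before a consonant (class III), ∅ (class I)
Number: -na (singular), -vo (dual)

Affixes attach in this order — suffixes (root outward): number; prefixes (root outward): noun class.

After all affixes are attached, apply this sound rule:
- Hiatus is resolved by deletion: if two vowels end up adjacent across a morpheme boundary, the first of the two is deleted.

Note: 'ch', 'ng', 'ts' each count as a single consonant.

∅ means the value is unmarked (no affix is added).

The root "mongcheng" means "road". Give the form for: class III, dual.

ngimongchengvo

Attach number dual -vo → mongchengvo.
Attach noun class class III ngi- (before consonant 'm') → ngimongchengvo.
Vowel deletion: no change.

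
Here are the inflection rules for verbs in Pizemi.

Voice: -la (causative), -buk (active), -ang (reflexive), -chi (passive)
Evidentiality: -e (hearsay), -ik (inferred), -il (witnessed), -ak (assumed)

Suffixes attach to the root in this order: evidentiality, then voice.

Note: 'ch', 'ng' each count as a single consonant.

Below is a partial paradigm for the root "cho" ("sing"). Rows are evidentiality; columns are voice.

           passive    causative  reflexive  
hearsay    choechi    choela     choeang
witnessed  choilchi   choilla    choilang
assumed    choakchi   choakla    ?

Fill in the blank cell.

Attach evidentiality assumed -ak → choak.
Attach voice reflexive -ang → choakang.

choakang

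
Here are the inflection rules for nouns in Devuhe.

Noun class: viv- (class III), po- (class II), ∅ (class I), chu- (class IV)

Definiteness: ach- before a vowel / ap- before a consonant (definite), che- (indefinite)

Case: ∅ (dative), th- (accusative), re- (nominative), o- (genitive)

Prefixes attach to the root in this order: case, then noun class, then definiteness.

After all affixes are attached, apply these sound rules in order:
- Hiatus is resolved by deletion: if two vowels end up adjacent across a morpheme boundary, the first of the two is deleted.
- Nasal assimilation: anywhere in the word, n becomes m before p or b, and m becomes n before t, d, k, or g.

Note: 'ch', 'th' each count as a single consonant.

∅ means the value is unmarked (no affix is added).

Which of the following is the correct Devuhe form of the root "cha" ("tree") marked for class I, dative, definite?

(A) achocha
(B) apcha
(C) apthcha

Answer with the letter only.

case = dative: zero marking, form stays cha.
noun class = class I: zero marking, form stays cha.
Attach definiteness definite ap- (before consonant 'ch') → apcha.
Vowel deletion: no change.
Nasal assimilation: no change.
So the correct form is apcha, option (B).
(A) achocha is wrong: it uses genitive instead of dative for case.
(C) apthcha is wrong: it uses accusative instead of dative for case.

B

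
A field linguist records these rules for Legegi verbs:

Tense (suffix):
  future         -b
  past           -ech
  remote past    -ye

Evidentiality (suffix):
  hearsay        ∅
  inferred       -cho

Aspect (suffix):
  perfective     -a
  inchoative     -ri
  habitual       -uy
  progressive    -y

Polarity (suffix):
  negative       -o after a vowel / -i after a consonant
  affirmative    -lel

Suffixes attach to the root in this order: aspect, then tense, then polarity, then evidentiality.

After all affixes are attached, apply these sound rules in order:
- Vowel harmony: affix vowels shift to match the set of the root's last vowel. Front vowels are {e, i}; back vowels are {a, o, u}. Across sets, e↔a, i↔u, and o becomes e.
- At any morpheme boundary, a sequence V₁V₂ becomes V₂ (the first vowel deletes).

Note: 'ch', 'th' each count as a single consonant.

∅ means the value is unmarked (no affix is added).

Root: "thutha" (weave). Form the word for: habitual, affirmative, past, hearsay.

thuthuyachlal

Attach aspect habitual -uy → thuthauy.
Attach tense past -ech → thuthauyech.
Attach polarity affirmative -lel → thuthauyechlel.
evidentiality = hearsay: zero marking, form stays thuthauyechlel.
Apply vowel harmony: thuthauyechlel → thuthauyachlal.
Apply vowel deletion: thuthauyachlal → thuthuyachlal.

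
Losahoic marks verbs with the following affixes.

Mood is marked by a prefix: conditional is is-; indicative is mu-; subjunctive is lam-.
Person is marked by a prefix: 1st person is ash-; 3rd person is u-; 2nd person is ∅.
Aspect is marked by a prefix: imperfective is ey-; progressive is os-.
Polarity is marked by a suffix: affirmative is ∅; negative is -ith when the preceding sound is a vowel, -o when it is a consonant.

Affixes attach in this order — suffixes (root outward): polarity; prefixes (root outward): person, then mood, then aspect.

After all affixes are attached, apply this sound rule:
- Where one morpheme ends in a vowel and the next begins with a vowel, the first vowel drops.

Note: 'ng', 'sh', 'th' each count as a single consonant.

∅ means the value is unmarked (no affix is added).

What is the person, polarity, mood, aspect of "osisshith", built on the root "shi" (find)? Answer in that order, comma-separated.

2nd person, negative, conditional, progressive

Segment: os-is-shi-ith.
person: ∅ → 2nd person.
polarity: -ith/o → negative.
mood: is- → conditional.
aspect: os- → progressive.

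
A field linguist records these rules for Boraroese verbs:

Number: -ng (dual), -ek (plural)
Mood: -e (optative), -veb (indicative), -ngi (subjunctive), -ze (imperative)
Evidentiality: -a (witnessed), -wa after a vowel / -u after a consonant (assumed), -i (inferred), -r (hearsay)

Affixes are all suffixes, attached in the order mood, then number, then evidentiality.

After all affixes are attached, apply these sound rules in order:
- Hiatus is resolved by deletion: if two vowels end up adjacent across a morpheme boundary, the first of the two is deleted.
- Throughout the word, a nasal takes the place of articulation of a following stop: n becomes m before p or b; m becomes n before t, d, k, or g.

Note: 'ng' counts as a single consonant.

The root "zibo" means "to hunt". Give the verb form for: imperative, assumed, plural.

zibozeku

Attach mood imperative -ze → ziboze.
Attach number plural -ek → zibozeek.
Attach evidentiality assumed -u (after consonant 'k') → zibozeeku.
Apply vowel deletion: zibozeeku → zibozeku.
Nasal assimilation: no change.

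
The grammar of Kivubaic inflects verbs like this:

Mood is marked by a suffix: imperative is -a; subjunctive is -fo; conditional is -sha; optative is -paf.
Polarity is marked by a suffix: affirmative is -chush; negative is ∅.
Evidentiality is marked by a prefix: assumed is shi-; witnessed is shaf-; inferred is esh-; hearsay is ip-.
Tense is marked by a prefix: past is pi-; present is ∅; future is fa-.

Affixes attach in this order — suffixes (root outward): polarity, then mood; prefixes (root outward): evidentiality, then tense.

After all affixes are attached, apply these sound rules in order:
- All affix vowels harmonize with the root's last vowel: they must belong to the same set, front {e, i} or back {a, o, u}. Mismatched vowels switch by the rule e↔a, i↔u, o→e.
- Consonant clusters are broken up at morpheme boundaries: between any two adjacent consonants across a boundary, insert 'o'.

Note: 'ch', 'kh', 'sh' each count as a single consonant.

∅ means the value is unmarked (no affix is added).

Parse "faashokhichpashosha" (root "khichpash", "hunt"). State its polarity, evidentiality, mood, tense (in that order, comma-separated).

negative, inferred, conditional, future

Segment: fa-esh-khichpash-sha.
polarity: ∅ → negative.
evidentiality: esh- → inferred.
mood: -sha → conditional.
tense: fa- → future.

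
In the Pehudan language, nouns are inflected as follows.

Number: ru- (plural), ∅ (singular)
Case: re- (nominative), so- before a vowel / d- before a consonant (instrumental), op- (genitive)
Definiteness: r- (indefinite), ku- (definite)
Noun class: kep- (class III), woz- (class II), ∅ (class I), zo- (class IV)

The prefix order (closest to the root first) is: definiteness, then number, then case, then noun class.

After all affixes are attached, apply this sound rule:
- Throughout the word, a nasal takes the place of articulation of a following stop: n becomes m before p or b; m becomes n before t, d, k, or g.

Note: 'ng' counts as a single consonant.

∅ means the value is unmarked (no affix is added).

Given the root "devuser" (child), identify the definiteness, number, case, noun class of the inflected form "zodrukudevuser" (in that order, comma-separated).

definite, plural, instrumental, class IV

Segment: zo-d-ru-ku-devuser.
definiteness: ku- → definite.
number: ru- → plural.
case: so/d- → instrumental.
noun class: zo- → class IV.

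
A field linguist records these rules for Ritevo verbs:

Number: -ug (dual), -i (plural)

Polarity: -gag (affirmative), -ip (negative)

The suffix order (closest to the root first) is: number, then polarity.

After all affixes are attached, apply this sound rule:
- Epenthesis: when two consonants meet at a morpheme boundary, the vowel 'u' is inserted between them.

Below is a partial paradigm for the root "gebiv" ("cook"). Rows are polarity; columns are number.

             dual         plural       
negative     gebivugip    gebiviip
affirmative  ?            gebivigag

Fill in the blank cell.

Attach number dual -ug → gebivug.
Attach polarity affirmative -gag → gebivuggag.
Apply epenthesis: gebivuggag → gebivugugag.

gebivugugag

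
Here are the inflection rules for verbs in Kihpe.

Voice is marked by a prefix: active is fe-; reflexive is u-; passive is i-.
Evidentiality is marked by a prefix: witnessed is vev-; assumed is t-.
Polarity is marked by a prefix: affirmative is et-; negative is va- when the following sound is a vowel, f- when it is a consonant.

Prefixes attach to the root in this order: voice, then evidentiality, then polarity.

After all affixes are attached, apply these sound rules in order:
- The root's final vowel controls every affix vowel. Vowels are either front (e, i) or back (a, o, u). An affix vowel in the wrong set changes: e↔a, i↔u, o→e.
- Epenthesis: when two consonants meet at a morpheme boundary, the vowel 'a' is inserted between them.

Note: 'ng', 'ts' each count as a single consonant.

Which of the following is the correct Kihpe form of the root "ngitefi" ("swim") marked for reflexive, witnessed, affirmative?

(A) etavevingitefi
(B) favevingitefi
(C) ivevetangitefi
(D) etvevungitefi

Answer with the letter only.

Attach voice reflexive u- → ungitefi.
Attach evidentiality witnessed vev- → vevungitefi.
Attach polarity affirmative et- → etvevungitefi.
Apply vowel harmony: etvevungitefi → etvevingitefi.
Apply epenthesis: etvevingitefi → etavevingitefi.
So the correct form is etavevingitefi, option (A).
(C) ivevetangitefi is wrong: it has the affixes in the wrong order.
(B) favevingitefi is wrong: it uses negative instead of affirmative for polarity.
(D) etvevungitefi is wrong: it fails to apply the sound rule(s).

A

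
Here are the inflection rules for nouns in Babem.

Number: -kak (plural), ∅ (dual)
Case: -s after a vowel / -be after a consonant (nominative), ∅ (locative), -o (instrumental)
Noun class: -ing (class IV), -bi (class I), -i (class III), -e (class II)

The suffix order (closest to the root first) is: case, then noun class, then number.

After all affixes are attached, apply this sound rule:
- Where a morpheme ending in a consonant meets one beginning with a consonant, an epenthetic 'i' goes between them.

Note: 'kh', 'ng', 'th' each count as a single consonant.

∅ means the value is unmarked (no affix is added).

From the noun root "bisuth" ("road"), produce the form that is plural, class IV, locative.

case = locative: zero marking, form stays bisuth.
Attach noun class class IV -ing → bisuthing.
Attach number plural -kak → bisuthingkak.
Apply epenthesis: bisuthingkak → bisuthingikak.

bisuthingikak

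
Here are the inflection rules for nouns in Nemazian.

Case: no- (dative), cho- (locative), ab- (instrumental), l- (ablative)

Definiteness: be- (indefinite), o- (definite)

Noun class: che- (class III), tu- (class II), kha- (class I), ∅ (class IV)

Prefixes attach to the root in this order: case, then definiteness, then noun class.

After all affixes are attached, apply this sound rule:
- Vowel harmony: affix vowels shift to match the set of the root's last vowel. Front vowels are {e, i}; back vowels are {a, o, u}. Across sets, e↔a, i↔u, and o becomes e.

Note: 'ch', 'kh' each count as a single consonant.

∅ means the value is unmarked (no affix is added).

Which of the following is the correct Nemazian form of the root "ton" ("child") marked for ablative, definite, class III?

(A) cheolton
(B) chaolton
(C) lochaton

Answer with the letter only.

Attach case ablative l- → lton.
Attach definiteness definite o- → olton.
Attach noun class class III che- → cheolton.
Apply vowel harmony: cheolton → chaolton.
So the correct form is chaolton, option (B).
(A) cheolton is wrong: it fails to apply the sound rule(s).
(C) lochaton is wrong: it has the affixes in the wrong order.

B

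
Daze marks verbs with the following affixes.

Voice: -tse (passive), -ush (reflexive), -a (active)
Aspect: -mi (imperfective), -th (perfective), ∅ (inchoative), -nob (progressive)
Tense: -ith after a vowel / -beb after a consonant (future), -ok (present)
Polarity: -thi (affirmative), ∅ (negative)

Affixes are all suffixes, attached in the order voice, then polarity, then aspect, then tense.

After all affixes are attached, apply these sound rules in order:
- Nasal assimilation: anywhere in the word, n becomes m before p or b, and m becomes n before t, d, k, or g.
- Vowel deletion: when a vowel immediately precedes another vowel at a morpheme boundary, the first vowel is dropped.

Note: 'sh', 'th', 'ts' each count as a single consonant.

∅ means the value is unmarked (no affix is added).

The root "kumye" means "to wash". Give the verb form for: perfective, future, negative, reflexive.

Attach voice reflexive -ush → kumyeush.
polarity = negative: zero marking, form stays kumyeush.
Attach aspect perfective -th → kumyeushth.
Attach tense future -beb (after consonant 'th') → kumyeushthbeb.
Nasal assimilation: no change.
Apply vowel deletion: kumyeushthbeb → kumyushthbeb.

kumyushthbeb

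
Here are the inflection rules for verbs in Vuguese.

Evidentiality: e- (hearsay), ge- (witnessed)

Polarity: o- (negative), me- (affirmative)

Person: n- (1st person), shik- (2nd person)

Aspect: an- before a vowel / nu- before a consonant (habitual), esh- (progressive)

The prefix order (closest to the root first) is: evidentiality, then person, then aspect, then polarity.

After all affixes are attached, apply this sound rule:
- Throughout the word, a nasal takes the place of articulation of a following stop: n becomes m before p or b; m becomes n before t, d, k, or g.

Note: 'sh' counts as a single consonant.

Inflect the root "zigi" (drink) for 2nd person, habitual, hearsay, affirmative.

menushikezigi

Attach evidentiality hearsay e- → ezigi.
Attach person 2nd person shik- → shikezigi.
Attach aspect habitual nu- (before consonant 'sh') → nushikezigi.
Attach polarity affirmative me- → menushikezigi.
Nasal assimilation: no change.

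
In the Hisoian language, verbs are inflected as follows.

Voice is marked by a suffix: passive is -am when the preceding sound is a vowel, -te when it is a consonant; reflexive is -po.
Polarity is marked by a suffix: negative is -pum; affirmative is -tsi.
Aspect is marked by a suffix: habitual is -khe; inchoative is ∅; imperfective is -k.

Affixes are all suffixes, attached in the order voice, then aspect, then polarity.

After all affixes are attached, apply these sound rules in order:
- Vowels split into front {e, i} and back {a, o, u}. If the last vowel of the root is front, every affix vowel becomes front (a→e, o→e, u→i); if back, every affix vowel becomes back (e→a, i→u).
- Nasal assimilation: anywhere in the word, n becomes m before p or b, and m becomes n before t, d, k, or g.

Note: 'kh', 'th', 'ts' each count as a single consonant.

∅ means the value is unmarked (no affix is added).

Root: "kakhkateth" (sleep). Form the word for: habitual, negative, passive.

kakhkatethtekhepim

Attach voice passive -te (after consonant 'th') → kakhkatethte.
Attach aspect habitual -khe → kakhkatethtekhe.
Attach polarity negative -pum → kakhkatethtekhepum.
Apply vowel harmony: kakhkatethtekhepum → kakhkatethtekhepim.
Nasal assimilation: no change.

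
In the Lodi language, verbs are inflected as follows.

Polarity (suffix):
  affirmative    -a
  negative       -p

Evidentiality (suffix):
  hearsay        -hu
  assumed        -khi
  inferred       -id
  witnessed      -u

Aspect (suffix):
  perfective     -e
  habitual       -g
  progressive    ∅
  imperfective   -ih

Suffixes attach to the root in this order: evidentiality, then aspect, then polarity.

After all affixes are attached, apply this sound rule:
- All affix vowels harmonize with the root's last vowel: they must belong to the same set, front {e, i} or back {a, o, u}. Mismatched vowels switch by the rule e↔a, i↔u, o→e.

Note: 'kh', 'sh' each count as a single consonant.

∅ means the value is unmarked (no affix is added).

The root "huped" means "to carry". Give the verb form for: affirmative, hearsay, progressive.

hupedhie

Attach evidentiality hearsay -hu → hupedhu.
aspect = progressive: zero marking, form stays hupedhu.
Attach polarity affirmative -a → hupedhua.
Apply vowel harmony: hupedhua → hupedhie.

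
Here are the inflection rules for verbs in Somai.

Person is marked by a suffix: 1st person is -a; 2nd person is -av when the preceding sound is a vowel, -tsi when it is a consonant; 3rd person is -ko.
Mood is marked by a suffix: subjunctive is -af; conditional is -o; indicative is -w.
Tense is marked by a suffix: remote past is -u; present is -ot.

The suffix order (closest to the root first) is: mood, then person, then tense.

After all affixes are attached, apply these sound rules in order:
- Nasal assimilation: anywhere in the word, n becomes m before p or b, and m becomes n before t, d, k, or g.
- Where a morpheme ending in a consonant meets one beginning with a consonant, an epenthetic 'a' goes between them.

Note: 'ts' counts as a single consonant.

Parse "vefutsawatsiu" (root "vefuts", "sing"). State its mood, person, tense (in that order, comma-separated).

indicative, 2nd person, remote past

Segment: vefuts-w-tsi-u.
mood: -w → indicative.
person: -av/tsi → 2nd person.
tense: -u → remote past.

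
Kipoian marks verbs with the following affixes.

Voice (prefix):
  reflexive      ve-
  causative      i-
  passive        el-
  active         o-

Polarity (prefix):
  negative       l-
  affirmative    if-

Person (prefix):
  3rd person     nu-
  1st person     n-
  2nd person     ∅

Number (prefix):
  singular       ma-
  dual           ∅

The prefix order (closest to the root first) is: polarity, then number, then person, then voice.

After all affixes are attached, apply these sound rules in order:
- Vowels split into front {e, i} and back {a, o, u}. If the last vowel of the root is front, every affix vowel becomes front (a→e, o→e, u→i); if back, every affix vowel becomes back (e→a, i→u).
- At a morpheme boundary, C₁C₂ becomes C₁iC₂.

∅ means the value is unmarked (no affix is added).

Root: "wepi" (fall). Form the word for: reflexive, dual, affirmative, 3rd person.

veniifiwepi

Attach polarity affirmative if- → ifwepi.
number = dual: zero marking, form stays ifwepi.
Attach person 3rd person nu- → nuifwepi.
Attach voice reflexive ve- → venuifwepi.
Apply vowel harmony: venuifwepi → veniifwepi.
Apply epenthesis: veniifwepi → veniifiwepi.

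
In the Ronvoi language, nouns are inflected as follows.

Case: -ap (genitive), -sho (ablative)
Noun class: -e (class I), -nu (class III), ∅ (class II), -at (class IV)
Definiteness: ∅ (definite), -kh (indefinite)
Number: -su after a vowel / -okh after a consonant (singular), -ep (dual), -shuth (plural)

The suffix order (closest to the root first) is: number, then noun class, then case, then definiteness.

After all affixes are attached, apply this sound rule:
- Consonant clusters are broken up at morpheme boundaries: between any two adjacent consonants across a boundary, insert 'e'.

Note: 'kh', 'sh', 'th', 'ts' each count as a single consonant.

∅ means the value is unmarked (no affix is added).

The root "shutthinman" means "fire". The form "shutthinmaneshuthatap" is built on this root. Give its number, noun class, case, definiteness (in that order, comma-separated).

Segment: shutthinman-shuth-at-ap.
number: -shuth → plural.
noun class: -at → class IV.
case: -ap → genitive.
definiteness: ∅ → definite.

plural, class IV, genitive, definite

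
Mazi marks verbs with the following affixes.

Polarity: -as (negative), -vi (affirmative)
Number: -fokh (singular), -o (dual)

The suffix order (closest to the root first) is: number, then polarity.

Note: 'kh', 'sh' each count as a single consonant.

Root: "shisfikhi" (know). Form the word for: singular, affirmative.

Attach number singular -fokh → shisfikhifokh.
Attach polarity affirmative -vi → shisfikhifokhvi.

shisfikhifokhvi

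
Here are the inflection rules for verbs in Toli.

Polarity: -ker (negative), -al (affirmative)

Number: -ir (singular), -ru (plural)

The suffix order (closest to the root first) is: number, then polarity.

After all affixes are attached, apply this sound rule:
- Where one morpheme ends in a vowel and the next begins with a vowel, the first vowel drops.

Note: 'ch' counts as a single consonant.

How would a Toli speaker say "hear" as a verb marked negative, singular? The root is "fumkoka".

fumkokirker

Attach number singular -ir → fumkokair.
Attach polarity negative -ker → fumkokairker.
Apply vowel deletion: fumkokairker → fumkokirker.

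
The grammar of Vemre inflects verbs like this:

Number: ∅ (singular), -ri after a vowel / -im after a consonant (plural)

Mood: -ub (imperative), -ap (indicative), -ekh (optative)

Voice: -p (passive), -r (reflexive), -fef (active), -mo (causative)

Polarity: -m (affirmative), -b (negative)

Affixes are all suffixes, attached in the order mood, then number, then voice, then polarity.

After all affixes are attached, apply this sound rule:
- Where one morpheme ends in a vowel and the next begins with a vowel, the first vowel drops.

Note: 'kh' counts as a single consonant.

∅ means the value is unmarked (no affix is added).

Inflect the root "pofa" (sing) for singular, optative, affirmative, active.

Attach mood optative -ekh → pofaekh.
number = singular: zero marking, form stays pofaekh.
Attach voice active -fef → pofaekhfef.
Attach polarity affirmative -m → pofaekhfefm.
Apply vowel deletion: pofaekhfefm → pofekhfefm.

pofekhfefm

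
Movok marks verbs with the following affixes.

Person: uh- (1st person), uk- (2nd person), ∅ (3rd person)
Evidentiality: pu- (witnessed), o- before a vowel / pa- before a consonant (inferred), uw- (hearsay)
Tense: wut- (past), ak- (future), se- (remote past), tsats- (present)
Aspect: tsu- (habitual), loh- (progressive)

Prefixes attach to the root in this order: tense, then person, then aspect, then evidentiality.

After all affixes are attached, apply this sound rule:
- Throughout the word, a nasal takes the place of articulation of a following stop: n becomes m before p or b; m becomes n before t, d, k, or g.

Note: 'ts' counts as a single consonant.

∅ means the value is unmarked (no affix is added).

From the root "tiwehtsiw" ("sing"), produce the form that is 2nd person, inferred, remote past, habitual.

Attach tense remote past se- → setiwehtsiw.
Attach person 2nd person uk- → uksetiwehtsiw.
Attach aspect habitual tsu- → tsuuksetiwehtsiw.
Attach evidentiality inferred pa- (before consonant 'ts') → patsuuksetiwehtsiw.
Nasal assimilation: no change.

patsuuksetiwehtsiw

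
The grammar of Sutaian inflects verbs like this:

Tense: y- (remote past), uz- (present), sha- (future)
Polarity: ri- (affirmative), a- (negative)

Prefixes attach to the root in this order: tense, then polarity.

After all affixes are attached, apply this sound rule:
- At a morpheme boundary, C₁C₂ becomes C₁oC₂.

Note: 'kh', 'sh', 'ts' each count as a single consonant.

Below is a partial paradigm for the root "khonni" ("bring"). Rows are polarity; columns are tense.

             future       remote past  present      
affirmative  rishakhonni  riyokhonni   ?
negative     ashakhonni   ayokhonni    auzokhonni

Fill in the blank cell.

riuzokhonni

Attach tense present uz- → uzkhonni.
Attach polarity affirmative ri- → riuzkhonni.
Apply epenthesis: riuzkhonni → riuzokhonni.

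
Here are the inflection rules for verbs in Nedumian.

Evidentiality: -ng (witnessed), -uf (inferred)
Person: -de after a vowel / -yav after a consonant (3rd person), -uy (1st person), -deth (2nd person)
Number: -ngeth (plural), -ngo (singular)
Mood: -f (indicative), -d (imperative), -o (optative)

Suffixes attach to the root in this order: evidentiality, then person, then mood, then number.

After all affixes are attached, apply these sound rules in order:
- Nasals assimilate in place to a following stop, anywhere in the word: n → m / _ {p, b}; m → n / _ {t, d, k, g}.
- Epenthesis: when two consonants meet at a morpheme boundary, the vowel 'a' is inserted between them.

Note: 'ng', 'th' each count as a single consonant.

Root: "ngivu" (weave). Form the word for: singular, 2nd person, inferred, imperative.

ngivuufadethadango

Attach evidentiality inferred -uf → ngivuuf.
Attach person 2nd person -deth → ngivuufdeth.
Attach mood imperative -d → ngivuufdethd.
Attach number singular -ngo → ngivuufdethdngo.
Nasal assimilation: no change.
Apply epenthesis: ngivuufdethdngo → ngivuufadethadango.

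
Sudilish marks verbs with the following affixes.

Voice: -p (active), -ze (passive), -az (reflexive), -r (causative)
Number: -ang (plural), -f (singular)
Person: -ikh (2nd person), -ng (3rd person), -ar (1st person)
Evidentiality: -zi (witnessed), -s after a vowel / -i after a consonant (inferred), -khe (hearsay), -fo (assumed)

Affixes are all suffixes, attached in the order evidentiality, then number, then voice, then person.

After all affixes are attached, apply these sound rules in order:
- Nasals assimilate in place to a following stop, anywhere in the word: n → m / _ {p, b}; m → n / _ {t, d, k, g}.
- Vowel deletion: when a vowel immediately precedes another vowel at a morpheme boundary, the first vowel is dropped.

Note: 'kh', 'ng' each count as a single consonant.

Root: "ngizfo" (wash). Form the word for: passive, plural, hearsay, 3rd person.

ngizfokhangzeng

Attach evidentiality hearsay -khe → ngizfokhe.
Attach number plural -ang → ngizfokheang.
Attach voice passive -ze → ngizfokheangze.
Attach person 3rd person -ng → ngizfokheangzeng.
Nasal assimilation: no change.
Apply vowel deletion: ngizfokheangzeng → ngizfokhangzeng.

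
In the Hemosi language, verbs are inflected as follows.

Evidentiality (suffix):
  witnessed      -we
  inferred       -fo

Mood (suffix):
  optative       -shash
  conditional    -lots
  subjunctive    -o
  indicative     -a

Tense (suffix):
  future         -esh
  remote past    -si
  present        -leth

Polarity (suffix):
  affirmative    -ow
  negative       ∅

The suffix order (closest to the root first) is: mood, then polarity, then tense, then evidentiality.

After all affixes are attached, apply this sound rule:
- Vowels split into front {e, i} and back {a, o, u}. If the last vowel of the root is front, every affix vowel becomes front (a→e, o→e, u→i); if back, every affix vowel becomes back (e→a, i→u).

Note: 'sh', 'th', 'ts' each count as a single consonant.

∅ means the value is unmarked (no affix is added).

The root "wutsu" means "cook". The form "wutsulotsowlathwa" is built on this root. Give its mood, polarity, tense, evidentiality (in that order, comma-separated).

conditional, affirmative, present, witnessed

Segment: wutsu-lots-ow-leth-we.
mood: -lots → conditional.
polarity: -ow → affirmative.
tense: -leth → present.
evidentiality: -we → witnessed.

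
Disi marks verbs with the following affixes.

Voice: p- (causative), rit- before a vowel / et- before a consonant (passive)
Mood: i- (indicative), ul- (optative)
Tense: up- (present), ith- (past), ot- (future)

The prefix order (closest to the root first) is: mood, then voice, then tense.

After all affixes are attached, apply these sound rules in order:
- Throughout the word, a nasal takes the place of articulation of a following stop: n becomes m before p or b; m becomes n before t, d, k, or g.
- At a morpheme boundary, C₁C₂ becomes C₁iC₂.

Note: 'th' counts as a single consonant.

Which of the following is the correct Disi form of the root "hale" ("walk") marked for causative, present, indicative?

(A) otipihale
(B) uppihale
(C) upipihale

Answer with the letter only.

Attach mood indicative i- → ihale.
Attach voice causative p- → pihale.
Attach tense present up- → uppihale.
Nasal assimilation: no change.
Apply epenthesis: uppihale → upipihale.
So the correct form is upipihale, option (C).
(A) otipihale is wrong: it uses future instead of present for tense.
(B) uppihale is wrong: it fails to apply the sound rule(s).

C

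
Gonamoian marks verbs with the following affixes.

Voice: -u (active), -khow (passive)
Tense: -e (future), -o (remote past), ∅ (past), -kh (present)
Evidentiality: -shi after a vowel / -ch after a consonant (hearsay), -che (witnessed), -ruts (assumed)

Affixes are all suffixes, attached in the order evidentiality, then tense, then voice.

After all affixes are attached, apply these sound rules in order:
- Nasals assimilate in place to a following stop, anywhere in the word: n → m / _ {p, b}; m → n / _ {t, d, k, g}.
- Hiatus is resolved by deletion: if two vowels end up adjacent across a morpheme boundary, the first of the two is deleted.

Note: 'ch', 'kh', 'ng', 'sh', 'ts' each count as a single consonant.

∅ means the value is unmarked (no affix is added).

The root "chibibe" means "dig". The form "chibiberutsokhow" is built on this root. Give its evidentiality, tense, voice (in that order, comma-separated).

Segment: chibibe-ruts-o-khow.
evidentiality: -ruts → assumed.
tense: -o → remote past.
voice: -khow → passive.

assumed, remote past, passive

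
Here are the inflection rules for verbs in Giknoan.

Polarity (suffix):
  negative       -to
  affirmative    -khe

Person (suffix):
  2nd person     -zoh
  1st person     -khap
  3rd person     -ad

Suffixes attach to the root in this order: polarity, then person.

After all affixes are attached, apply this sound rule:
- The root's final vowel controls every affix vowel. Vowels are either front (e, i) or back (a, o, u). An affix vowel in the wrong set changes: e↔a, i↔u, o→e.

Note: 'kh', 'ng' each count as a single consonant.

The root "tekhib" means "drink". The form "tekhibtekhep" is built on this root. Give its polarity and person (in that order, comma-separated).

Segment: tekhib-to-khap.
polarity: -to → negative.
person: -khap → 1st person.

negative, 1st person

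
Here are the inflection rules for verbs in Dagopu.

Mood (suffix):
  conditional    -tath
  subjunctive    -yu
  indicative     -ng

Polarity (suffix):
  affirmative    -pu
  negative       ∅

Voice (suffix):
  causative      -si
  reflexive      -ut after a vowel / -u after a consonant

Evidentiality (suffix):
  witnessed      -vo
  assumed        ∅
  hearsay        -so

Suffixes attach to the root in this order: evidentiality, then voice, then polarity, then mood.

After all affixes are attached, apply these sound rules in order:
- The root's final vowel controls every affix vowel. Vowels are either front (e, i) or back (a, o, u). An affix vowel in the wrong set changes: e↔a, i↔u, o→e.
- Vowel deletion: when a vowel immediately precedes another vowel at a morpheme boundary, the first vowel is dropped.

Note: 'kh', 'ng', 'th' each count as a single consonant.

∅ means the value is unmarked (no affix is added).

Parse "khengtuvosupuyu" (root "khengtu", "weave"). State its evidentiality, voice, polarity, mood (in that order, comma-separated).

Segment: khengtu-vo-si-pu-yu.
evidentiality: -vo → witnessed.
voice: -si → causative.
polarity: -pu → affirmative.
mood: -yu → subjunctive.

witnessed, causative, affirmative, subjunctive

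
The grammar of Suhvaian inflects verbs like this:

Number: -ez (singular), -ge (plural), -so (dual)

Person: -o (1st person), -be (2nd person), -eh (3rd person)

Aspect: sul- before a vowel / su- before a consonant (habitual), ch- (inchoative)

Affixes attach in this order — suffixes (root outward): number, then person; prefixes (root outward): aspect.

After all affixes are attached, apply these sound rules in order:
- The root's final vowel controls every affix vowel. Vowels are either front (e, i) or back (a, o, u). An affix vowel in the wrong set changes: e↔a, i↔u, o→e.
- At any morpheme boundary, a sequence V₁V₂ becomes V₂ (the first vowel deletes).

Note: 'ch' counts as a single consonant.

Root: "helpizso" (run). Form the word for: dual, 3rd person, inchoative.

Attach number dual -so → helpizsoso.
Attach aspect inchoative ch- → chhelpizsoso.
Attach person 3rd person -eh → chhelpizsosoeh.
Apply vowel harmony: chhelpizsosoeh → chhelpizsosoah.
Apply vowel deletion: chhelpizsosoah → chhelpizsosah.

chhelpizsosah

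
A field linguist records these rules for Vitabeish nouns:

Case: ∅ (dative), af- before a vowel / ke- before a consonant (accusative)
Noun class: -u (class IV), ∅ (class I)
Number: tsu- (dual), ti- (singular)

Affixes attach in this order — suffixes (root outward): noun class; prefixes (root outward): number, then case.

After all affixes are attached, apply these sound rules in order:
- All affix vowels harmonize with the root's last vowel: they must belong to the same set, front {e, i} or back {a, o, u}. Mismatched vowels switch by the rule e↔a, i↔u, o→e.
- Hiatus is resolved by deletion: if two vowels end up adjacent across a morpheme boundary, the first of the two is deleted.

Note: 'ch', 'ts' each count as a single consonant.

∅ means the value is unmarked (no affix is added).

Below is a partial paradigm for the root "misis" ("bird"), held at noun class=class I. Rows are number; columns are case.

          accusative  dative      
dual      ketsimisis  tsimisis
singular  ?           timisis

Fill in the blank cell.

noun class = class I: zero marking, form stays misis.
Attach number singular ti- → timisis.
Attach case accusative ke- (before consonant 't') → ketimisis.
Vowel harmony: no change.
Vowel deletion: no change.

ketimisis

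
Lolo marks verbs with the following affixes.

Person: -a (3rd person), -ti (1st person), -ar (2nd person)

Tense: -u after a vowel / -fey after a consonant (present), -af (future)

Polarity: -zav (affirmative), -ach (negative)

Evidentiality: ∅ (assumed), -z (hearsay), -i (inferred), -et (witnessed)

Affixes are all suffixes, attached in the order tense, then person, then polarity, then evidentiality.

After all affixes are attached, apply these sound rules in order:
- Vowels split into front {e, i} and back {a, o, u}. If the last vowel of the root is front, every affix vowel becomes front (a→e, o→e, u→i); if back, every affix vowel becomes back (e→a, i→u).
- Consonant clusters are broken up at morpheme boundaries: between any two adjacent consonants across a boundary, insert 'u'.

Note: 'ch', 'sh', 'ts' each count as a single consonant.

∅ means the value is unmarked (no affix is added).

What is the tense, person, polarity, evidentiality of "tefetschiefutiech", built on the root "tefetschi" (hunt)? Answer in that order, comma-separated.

future, 1st person, negative, assumed

Segment: tefetschi-af-ti-ach.
tense: -af → future.
person: -ti → 1st person.
polarity: -ach → negative.
evidentiality: ∅ → assumed.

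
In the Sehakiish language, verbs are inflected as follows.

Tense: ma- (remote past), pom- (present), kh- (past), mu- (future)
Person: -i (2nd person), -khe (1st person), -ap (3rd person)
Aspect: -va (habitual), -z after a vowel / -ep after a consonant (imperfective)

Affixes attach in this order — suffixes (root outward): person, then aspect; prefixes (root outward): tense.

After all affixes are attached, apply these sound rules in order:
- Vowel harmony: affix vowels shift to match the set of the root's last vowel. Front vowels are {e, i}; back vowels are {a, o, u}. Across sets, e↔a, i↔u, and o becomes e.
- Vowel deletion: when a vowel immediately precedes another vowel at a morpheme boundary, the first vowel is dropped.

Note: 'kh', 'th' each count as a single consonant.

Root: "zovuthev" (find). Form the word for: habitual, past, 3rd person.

Attach tense past kh- → khzovuthev.
Attach person 3rd person -ap → khzovuthevap.
Attach aspect habitual -va → khzovuthevapva.
Apply vowel harmony: khzovuthevapva → khzovuthevepve.
Vowel deletion: no change.

khzovuthevepve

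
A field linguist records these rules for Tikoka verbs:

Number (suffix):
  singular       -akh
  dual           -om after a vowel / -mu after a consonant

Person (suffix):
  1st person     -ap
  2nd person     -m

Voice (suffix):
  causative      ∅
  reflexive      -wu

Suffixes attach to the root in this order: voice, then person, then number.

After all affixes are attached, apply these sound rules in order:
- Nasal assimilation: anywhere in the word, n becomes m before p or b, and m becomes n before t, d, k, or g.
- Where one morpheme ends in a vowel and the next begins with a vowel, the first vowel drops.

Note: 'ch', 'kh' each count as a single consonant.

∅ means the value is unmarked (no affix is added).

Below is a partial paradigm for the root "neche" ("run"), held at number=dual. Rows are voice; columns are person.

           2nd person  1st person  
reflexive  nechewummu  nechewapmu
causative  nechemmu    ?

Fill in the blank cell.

nechapmu

voice = causative: zero marking, form stays neche.
Attach person 1st person -ap → necheap.
Attach number dual -mu (after consonant 'p') → necheapmu.
Nasal assimilation: no change.
Apply vowel deletion: necheapmu → nechapmu.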